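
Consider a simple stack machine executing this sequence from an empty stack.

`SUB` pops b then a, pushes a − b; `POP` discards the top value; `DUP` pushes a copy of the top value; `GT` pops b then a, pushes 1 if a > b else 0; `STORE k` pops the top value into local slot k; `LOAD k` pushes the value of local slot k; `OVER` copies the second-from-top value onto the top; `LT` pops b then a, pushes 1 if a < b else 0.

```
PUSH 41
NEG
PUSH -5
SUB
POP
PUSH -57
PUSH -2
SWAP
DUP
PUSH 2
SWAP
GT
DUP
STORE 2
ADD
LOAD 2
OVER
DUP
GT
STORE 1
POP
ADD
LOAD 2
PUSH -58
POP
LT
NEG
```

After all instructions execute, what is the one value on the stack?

-1

PUSH 41  → 41
NEG      → -41
PUSH -5  → -41 -5
SUB      → -36
POP      → (empty)
PUSH -57 → -57
PUSH -2  → -57 -2
SWAP     → -2 -57
DUP      → -2 -57 -57
PUSH 2   → -2 -57 -57 2
SWAP     → -2 -57 2 -57
GT       → -2 -57 1
DUP      → -2 -57 1 1
STORE 2  → -2 -57 1
ADD      → -2 -56
LOAD 2   → -2 -56 1
OVER     → -2 -56 1 -56
DUP      → -2 -56 1 -56 -56
GT       → -2 -56 1 0
STORE 1  → -2 -56 1
POP      → -2 -56
ADD      → -58
LOAD 2   → -58 1
PUSH -58 → -58 1 -58
POP      → -58 1
LT       → 1
NEG      → -1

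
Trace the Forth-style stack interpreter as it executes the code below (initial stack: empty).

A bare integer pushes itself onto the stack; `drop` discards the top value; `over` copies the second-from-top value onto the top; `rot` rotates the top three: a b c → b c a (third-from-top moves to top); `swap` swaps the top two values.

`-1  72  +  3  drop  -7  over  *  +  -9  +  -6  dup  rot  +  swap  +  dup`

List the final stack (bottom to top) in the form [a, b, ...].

-1    -1
72    -1 72
+     71
3     71 3
drop  71
-7    71 -7
over  71 -7 71
*     71 -497
+     -426
-9    -426 -9
+     -435
-6    -435 -6
dup   -435 -6 -6
rot   -6 -6 -435
+     -6 -441
swap  -441 -6
+     -447
dup   -447 -447

[-447, -447]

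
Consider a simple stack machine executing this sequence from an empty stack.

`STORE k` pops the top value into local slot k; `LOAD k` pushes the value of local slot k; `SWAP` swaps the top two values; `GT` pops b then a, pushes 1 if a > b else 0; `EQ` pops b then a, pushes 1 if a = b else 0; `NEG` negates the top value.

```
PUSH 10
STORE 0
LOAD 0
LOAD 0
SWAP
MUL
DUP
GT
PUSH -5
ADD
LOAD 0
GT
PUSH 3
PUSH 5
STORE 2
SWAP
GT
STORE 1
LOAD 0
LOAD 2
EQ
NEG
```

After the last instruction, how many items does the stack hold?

PUSH 10  [10]
STORE 0  []
LOAD 0   [10]
LOAD 0   [10, 10]
SWAP     [10, 10]
MUL      [100]
DUP      [100, 100]
GT       [0]
PUSH -5  [0, -5]
ADD      [-5]
LOAD 0   [-5, 10]
GT       [0]
PUSH 3   [0, 3]
PUSH 5   [0, 3, 5]
STORE 2  [0, 3]
SWAP     [3, 0]
GT       [1]
STORE 1  []
LOAD 0   [10]
LOAD 2   [10, 5]
EQ       [0]
NEG      [0]

1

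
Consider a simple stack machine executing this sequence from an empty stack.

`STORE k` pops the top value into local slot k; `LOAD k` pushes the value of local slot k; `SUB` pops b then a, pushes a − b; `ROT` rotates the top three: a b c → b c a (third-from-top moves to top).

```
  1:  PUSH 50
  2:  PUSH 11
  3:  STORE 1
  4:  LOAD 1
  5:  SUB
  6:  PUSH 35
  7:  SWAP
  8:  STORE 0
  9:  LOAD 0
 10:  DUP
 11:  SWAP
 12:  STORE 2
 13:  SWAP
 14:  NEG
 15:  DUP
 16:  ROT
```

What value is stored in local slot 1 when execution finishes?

PUSH 50  [50]
PUSH 11  [50, 11]
STORE 1  [50]
LOAD 1   [50, 11]
SUB      [39]
PUSH 35  [39, 35]
SWAP     [35, 39]
STORE 0  [35]
LOAD 0   [35, 39]
DUP      [35, 39, 39]
SWAP     [35, 39, 39]
STORE 2  [35, 39]
SWAP     [39, 35]
NEG      [39, -35]
DUP      [39, -35, -35]
ROT      [-35, -35, 39]

11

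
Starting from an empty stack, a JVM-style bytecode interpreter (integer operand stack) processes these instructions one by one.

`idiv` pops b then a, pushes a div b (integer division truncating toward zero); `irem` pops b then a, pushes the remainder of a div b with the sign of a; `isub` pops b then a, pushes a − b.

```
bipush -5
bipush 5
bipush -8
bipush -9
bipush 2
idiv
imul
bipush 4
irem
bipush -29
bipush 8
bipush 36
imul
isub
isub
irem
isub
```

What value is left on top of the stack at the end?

bipush -5   [-5]
bipush 5    [-5, 5]
bipush -8   [-5, 5, -8]
bipush -9   [-5, 5, -8, -9]
bipush 2    [-5, 5, -8, -9, 2]
idiv        [-5, 5, -8, -4]
imul        [-5, 5, 32]
bipush 4    [-5, 5, 32, 4]
irem        [-5, 5, 0]
bipush -29  [-5, 5, 0, -29]
bipush 8    [-5, 5, 0, -29, 8]
bipush 36   [-5, 5, 0, -29, 8, 36]
imul        [-5, 5, 0, -29, 288]
isub        [-5, 5, 0, -317]
isub        [-5, 5, 317]
irem        [-5, 5]
isub        [-10]

-10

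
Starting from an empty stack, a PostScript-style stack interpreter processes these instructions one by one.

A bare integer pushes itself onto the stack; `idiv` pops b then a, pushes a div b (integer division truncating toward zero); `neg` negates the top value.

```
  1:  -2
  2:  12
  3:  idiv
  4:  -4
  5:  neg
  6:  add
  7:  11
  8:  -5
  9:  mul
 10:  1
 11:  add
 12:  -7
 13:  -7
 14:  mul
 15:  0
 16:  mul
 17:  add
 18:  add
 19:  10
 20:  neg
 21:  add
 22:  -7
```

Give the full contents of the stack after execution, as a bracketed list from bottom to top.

[-60, -7]

-2   → [-2]
12   → [-2, 12]
idiv → [0]
-4   → [0, -4]
neg  → [0, 4]
add  → [4]
11   → [4, 11]
-5   → [4, 11, -5]
mul  → [4, -55]
1    → [4, -55, 1]
add  → [4, -54]
-7   → [4, -54, -7]
-7   → [4, -54, -7, -7]
mul  → [4, -54, 49]
0    → [4, -54, 49, 0]
mul  → [4, -54, 0]
add  → [4, -54]
add  → [-50]
10   → [-50, 10]
neg  → [-50, -10]
add  → [-60]
-7   → [-60, -7]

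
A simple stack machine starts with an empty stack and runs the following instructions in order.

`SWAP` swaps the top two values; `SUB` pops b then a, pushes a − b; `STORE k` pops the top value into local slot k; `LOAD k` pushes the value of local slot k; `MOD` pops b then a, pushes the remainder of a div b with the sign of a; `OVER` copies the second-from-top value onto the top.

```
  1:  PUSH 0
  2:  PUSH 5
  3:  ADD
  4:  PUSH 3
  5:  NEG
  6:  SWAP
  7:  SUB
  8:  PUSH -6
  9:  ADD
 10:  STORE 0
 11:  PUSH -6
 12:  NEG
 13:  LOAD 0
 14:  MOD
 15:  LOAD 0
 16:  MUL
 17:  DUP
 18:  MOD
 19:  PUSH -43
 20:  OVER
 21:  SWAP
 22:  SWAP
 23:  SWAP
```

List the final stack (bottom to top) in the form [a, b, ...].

[0, 0, -43]

PUSH 0    0
PUSH 5    0 5
ADD       5
PUSH 3    5 3
NEG       5 -3
SWAP      -3 5
SUB       -8
PUSH -6   -8 -6
ADD       -14
STORE 0   (empty)
PUSH -6   -6
NEG       6
LOAD 0    6 -14
MOD       6
LOAD 0    6 -14
MUL       -84
DUP       -84 -84
MOD       0
PUSH -43  0 -43
OVER      0 -43 0
SWAP      0 0 -43
SWAP      0 -43 0
SWAP      0 0 -43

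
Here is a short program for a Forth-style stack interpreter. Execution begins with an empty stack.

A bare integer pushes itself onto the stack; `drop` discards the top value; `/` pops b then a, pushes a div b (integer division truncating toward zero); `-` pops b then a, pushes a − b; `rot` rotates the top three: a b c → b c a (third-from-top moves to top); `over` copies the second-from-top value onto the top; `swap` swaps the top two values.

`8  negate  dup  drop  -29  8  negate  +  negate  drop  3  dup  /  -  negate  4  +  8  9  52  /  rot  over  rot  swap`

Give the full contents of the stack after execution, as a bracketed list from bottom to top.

[8, 13, 0, 0]

8      -> [8]
negate -> [-8]
dup    -> [-8, -8]
drop   -> [-8]
-29    -> [-8, -29]
8      -> [-8, -29, 8]
negate -> [-8, -29, -8]
+      -> [-8, -37]
negate -> [-8, 37]
drop   -> [-8]
3      -> [-8, 3]
dup    -> [-8, 3, 3]
/      -> [-8, 1]
-      -> [-9]
negate -> [9]
4      -> [9, 4]
+      -> [13]
8      -> [13, 8]
9      -> [13, 8, 9]
52     -> [13, 8, 9, 52]
/      -> [13, 8, 0]
rot    -> [8, 0, 13]
over   -> [8, 0, 13, 0]
rot    -> [8, 13, 0, 0]
swap   -> [8, 13, 0, 0]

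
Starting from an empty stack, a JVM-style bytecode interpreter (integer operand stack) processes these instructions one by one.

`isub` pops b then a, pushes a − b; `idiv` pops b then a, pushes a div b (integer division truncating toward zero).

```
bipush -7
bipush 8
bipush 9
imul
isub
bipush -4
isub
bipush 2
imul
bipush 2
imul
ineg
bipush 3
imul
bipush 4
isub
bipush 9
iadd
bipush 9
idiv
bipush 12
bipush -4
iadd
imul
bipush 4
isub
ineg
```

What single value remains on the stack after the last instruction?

bipush -7 : [-7]
bipush 8  : [-7, 8]
bipush 9  : [-7, 8, 9]
imul      : [-7, 72]
isub      : [-79]
bipush -4 : [-79, -4]
isub      : [-75]
bipush 2  : [-75, 2]
imul      : [-150]
bipush 2  : [-150, 2]
imul      : [-300]
ineg      : [300]
bipush 3  : [300, 3]
imul      : [900]
bipush 4  : [900, 4]
isub      : [896]
bipush 9  : [896, 9]
iadd      : [905]
bipush 9  : [905, 9]
idiv      : [100]
bipush 12 : [100, 12]
bipush -4 : [100, 12, -4]
iadd      : [100, 8]
imul      : [800]
bipush 4  : [800, 4]
isub      : [796]
ineg      : [-796]

-796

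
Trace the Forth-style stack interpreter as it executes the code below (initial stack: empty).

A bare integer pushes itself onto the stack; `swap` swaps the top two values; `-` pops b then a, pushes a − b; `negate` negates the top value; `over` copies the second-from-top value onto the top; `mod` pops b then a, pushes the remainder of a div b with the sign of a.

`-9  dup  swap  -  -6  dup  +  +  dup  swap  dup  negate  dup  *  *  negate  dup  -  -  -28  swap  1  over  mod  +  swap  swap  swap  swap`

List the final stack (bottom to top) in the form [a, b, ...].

-9     → [-9]
dup    → [-9, -9]
swap   → [-9, -9]
-      → [0]
-6     → [0, -6]
dup    → [0, -6, -6]
+      → [0, -12]
+      → [-12]
dup    → [-12, -12]
swap   → [-12, -12]
dup    → [-12, -12, -12]
negate → [-12, -12, 12]
dup    → [-12, -12, 12, 12]
*      → [-12, -12, 144]
*      → [-12, -1728]
negate → [-12, 1728]
dup    → [-12, 1728, 1728]
-      → [-12, 0]
-      → [-12]
-28    → [-12, -28]
swap   → [-28, -12]
1      → [-28, -12, 1]
over   → [-28, -12, 1, -12]
mod    → [-28, -12, 1]
+      → [-28, -11]
swap   → [-11, -28]
swap   → [-28, -11]
swap   → [-11, -28]
swap   → [-28, -11]

[-28, -11]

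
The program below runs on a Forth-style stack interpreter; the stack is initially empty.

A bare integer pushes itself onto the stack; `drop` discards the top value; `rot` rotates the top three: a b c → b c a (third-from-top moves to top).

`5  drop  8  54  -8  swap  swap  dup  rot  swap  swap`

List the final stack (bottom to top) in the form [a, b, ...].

5    : [5]
drop : []
8    : [8]
54   : [8, 54]
-8   : [8, 54, -8]
swap : [8, -8, 54]
swap : [8, 54, -8]
dup  : [8, 54, -8, -8]
rot  : [8, -8, -8, 54]
swap : [8, -8, 54, -8]
swap : [8, -8, -8, 54]

[8, -8, -8, 54]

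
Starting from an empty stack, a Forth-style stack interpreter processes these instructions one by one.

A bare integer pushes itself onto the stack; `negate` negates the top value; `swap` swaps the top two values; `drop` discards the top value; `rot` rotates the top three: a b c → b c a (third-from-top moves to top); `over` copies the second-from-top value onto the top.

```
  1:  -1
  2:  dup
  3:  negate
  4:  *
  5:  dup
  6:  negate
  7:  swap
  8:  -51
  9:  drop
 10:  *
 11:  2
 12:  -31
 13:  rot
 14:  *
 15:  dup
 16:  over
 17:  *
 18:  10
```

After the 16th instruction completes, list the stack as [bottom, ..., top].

[2, 31, 31, 31]

-1     -> [-1]
dup    -> [-1, -1]
negate -> [-1, 1]
*      -> [-1]
dup    -> [-1, -1]
negate -> [-1, 1]
swap   -> [1, -1]
-51    -> [1, -1, -51]
drop   -> [1, -1]
*      -> [-1]
2      -> [-1, 2]
-31    -> [-1, 2, -31]
rot    -> [2, -31, -1]
*      -> [2, 31]
dup    -> [2, 31, 31]
over   -> [2, 31, 31, 31]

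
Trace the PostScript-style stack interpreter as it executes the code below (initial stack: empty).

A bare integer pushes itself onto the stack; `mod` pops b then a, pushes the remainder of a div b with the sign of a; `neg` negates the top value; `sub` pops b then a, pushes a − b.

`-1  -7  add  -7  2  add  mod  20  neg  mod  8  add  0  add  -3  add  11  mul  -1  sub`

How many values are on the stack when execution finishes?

1

-1  → -1
-7  → -1 -7
add → -8
-7  → -8 -7
2   → -8 -7 2
add → -8 -5
mod → -3
20  → -3 20
neg → -3 -20
mod → -3
8   → -3 8
add → 5
0   → 5 0
add → 5
-3  → 5 -3
add → 2
11  → 2 11
mul → 22
-1  → 22 -1
sub → 23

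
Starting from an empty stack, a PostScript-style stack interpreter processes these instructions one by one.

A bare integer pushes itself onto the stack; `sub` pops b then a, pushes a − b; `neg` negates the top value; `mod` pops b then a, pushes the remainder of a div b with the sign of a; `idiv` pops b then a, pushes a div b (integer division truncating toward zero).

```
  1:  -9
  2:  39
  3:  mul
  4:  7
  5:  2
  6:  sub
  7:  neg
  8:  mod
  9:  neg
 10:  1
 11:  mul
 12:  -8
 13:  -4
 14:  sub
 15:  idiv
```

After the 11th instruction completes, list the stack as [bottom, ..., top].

[1]

-9   -9
39   -9 39
mul  -351
7    -351 7
2    -351 7 2
sub  -351 5
neg  -351 -5
mod  -1
neg  1
1    1 1
mul  1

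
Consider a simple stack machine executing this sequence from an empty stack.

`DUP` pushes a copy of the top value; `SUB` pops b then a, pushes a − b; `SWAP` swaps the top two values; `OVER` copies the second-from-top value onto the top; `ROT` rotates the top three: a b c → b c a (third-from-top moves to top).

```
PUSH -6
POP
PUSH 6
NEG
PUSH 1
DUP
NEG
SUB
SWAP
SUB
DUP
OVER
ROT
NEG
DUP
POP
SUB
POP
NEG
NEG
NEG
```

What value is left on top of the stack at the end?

PUSH -6 → -6
POP     → (empty)
PUSH 6  → 6
NEG     → -6
PUSH 1  → -6 1
DUP     → -6 1 1
NEG     → -6 1 -1
SUB     → -6 2
SWAP    → 2 -6
SUB     → 8
DUP     → 8 8
OVER    → 8 8 8
ROT     → 8 8 8
NEG     → 8 8 -8
DUP     → 8 8 -8 -8
POP     → 8 8 -8
SUB     → 8 16
POP     → 8
NEG     → -8
NEG     → 8
NEG     → -8

-8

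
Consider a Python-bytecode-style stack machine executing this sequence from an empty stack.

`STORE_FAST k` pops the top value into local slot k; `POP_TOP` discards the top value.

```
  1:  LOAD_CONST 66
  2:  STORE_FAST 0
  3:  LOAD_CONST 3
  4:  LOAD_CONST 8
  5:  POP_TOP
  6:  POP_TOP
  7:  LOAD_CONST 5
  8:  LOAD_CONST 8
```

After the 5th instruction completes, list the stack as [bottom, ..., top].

LOAD_CONST 66 → [66]
STORE_FAST 0  → []
LOAD_CONST 3  → [3]
LOAD_CONST 8  → [3, 8]
POP_TOP       → [3]

[3]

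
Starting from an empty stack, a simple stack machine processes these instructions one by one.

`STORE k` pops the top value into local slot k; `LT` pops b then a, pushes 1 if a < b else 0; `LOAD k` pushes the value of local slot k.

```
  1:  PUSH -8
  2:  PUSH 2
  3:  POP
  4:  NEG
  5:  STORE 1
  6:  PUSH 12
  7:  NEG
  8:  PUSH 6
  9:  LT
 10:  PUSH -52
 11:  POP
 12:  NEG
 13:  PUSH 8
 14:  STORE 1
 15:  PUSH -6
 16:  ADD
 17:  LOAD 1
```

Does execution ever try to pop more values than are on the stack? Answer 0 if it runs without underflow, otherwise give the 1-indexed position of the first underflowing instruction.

0

PUSH -8  : [-8]
PUSH 2   : [-8, 2]
POP      : [-8]
NEG      : [8]
STORE 1  : []
PUSH 12  : [12]
NEG      : [-12]
PUSH 6   : [-12, 6]
LT       : [1]
PUSH -52 : [1, -52]
POP      : [1]
NEG      : [-1]
PUSH 8   : [-1, 8]
STORE 1  : [-1]
PUSH -6  : [-1, -6]
ADD      : [-7]
LOAD 1   : [-7, 8]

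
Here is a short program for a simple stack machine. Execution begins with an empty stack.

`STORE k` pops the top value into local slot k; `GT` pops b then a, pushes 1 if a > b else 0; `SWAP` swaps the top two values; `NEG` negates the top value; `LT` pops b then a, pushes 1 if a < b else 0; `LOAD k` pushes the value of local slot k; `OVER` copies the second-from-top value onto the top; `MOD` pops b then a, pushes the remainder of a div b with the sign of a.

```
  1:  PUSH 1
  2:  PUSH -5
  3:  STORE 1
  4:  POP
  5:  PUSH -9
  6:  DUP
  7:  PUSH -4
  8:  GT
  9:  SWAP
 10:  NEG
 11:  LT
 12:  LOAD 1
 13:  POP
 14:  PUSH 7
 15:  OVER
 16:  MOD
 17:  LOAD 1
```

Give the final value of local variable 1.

PUSH 1  → [1]
PUSH -5 → [1, -5]
STORE 1 → [1]
POP     → []
PUSH -9 → [-9]
DUP     → [-9, -9]
PUSH -4 → [-9, -9, -4]
GT      → [-9, 0]
SWAP    → [0, -9]
NEG     → [0, 9]
LT      → [1]
LOAD 1  → [1, -5]
POP     → [1]
PUSH 7  → [1, 7]
OVER    → [1, 7, 1]
MOD     → [1, 0]
LOAD 1  → [1, 0, -5]

-5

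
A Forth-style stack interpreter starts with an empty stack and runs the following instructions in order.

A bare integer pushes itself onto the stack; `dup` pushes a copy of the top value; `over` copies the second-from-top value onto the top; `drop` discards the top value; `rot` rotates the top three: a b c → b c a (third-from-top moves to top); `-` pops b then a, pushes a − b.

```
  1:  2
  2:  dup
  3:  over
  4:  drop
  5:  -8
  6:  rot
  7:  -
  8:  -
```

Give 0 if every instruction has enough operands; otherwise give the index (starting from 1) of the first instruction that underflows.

0

2    : [2]
dup  : [2, 2]
over : [2, 2, 2]
drop : [2, 2]
-8   : [2, 2, -8]
rot  : [2, -8, 2]
-    : [2, -10]
-    : [12]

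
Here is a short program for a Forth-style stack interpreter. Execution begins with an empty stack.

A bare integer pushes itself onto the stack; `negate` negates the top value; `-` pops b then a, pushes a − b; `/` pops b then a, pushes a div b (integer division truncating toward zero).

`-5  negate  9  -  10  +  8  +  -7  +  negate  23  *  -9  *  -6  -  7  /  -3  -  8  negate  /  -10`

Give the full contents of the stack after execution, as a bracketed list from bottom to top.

-5     → -5
negate → 5
9      → 5 9
-      → -4
10     → -4 10
+      → 6
8      → 6 8
+      → 14
-7     → 14 -7
+      → 7
negate → -7
23     → -7 23
*      → -161
-9     → -161 -9
*      → 1449
-6     → 1449 -6
-      → 1455
7      → 1455 7
/      → 207
-3     → 207 -3
-      → 210
8      → 210 8
negate → 210 -8
/      → -26
-10    → -26 -10

[-26, -10]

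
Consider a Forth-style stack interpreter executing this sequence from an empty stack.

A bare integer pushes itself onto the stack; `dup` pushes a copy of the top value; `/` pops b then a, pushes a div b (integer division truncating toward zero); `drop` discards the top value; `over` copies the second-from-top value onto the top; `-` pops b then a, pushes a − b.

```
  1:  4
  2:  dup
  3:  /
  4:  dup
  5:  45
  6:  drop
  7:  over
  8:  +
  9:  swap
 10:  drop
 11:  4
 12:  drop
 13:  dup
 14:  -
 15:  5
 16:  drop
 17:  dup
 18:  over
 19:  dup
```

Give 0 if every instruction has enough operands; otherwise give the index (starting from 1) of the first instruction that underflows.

0

4    → [4]
dup  → [4, 4]
/    → [1]
dup  → [1, 1]
45   → [1, 1, 45]
drop → [1, 1]
over → [1, 1, 1]
+    → [1, 2]
swap → [2, 1]
drop → [2]
4    → [2, 4]
drop → [2]
dup  → [2, 2]
-    → [0]
5    → [0, 5]
drop → [0]
dup  → [0, 0]
over → [0, 0, 0]
dup  → [0, 0, 0, 0]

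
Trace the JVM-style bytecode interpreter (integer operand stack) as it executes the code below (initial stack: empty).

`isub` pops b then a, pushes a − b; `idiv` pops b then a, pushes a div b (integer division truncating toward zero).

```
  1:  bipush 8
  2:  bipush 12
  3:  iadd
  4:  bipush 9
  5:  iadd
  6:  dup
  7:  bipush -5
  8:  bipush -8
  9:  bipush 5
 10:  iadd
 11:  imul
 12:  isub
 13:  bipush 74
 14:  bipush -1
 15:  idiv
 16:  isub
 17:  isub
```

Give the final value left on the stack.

bipush 8  → 8
bipush 12 → 8 12
iadd      → 20
bipush 9  → 20 9
iadd      → 29
dup       → 29 29
bipush -5 → 29 29 -5
bipush -8 → 29 29 -5 -8
bipush 5  → 29 29 -5 -8 5
iadd      → 29 29 -5 -3
imul      → 29 29 15
isub      → 29 14
bipush 74 → 29 14 74
bipush -1 → 29 14 74 -1
idiv      → 29 14 -74
isub      → 29 88
isub      → -59

-59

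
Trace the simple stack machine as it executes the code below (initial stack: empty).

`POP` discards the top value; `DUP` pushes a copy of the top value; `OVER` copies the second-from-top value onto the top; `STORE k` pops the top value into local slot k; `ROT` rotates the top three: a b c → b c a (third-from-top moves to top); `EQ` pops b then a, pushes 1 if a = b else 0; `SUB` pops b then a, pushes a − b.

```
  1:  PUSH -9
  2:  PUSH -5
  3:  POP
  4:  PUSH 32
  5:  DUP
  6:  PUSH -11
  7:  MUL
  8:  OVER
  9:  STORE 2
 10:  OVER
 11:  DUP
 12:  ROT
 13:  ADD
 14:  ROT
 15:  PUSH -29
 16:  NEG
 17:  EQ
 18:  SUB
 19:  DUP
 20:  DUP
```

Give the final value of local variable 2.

PUSH -9   [-9]
PUSH -5   [-9, -5]
POP       [-9]
PUSH 32   [-9, 32]
DUP       [-9, 32, 32]
PUSH -11  [-9, 32, 32, -11]
MUL       [-9, 32, -352]
OVER      [-9, 32, -352, 32]
STORE 2   [-9, 32, -352]
OVER      [-9, 32, -352, 32]
DUP       [-9, 32, -352, 32, 32]
ROT       [-9, 32, 32, 32, -352]
ADD       [-9, 32, 32, -320]
ROT       [-9, 32, -320, 32]
PUSH -29  [-9, 32, -320, 32, -29]
NEG       [-9, 32, -320, 32, 29]
EQ        [-9, 32, -320, 0]
SUB       [-9, 32, -320]
DUP       [-9, 32, -320, -320]
DUP       [-9, 32, -320, -320, -320]

32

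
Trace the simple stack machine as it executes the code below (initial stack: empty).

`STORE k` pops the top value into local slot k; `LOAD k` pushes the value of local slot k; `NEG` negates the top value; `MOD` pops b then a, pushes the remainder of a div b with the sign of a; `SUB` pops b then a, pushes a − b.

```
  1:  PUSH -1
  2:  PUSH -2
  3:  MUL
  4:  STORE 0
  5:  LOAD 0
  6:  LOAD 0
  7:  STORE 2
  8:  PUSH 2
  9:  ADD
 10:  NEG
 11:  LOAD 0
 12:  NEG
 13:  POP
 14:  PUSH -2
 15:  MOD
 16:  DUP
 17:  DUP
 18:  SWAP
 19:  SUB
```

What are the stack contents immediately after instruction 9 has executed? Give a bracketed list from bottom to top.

PUSH -1 → -1
PUSH -2 → -1 -2
MUL     → 2
STORE 0 → (empty)
LOAD 0  → 2
LOAD 0  → 2 2
STORE 2 → 2
PUSH 2  → 2 2
ADD     → 4

[4]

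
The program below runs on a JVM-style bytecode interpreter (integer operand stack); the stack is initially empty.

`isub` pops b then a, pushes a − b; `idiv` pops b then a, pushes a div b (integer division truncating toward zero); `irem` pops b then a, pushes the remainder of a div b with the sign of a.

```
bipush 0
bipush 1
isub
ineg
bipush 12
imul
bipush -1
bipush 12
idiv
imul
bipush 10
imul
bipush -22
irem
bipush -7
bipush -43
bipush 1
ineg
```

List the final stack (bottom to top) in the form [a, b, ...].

[0, -7, -43, -1]

bipush 0    0
bipush 1    0 1
isub        -1
ineg        1
bipush 12   1 12
imul        12
bipush -1   12 -1
bipush 12   12 -1 12
idiv        12 0
imul        0
bipush 10   0 10
imul        0
bipush -22  0 -22
irem        0
bipush -7   0 -7
bipush -43  0 -7 -43
bipush 1    0 -7 -43 1
ineg        0 -7 -43 -1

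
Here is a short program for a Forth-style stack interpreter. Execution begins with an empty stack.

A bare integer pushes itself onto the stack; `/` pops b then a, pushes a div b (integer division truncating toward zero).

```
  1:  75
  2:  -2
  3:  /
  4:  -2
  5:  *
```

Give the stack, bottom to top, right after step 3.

[-37]

75  75
-2  75 -2
/   -37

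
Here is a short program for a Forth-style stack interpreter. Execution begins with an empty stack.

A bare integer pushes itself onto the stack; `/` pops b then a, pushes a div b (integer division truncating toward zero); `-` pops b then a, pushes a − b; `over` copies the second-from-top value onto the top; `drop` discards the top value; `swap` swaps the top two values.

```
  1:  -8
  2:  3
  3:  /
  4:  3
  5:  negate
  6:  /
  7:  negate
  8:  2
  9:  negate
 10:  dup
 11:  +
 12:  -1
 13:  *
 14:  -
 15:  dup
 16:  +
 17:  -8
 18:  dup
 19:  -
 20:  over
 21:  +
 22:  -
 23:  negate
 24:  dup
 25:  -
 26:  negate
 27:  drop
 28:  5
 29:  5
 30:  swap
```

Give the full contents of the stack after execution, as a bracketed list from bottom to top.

[5, 5]

-8     → -8
3      → -8 3
/      → -2
3      → -2 3
negate → -2 -3
/      → 0
negate → 0
2      → 0 2
negate → 0 -2
dup    → 0 -2 -2
+      → 0 -4
-1     → 0 -4 -1
*      → 0 4
-      → -4
dup    → -4 -4
+      → -8
-8     → -8 -8
dup    → -8 -8 -8
-      → -8 0
over   → -8 0 -8
+      → -8 -8
-      → 0
negate → 0
dup    → 0 0
-      → 0
negate → 0
drop   → (empty)
5      → 5
5      → 5 5
swap   → 5 5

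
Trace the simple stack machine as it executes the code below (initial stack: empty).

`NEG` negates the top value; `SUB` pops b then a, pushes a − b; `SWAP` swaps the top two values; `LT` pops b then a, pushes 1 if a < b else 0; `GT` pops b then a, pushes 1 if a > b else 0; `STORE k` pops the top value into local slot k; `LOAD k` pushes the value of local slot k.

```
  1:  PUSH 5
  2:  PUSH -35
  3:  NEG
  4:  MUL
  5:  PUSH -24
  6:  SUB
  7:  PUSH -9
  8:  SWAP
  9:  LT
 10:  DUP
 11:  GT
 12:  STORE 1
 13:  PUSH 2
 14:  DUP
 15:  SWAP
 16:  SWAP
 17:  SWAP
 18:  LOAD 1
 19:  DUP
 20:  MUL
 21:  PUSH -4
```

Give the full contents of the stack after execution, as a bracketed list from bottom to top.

[2, 2, 0, -4]

PUSH 5   -> [5]
PUSH -35 -> [5, -35]
NEG      -> [5, 35]
MUL      -> [175]
PUSH -24 -> [175, -24]
SUB      -> [199]
PUSH -9  -> [199, -9]
SWAP     -> [-9, 199]
LT       -> [1]
DUP      -> [1, 1]
GT       -> [0]
STORE 1  -> []
PUSH 2   -> [2]
DUP      -> [2, 2]
SWAP     -> [2, 2]
SWAP     -> [2, 2]
SWAP     -> [2, 2]
LOAD 1   -> [2, 2, 0]
DUP      -> [2, 2, 0, 0]
MUL      -> [2, 2, 0]
PUSH -4  -> [2, 2, 0, -4]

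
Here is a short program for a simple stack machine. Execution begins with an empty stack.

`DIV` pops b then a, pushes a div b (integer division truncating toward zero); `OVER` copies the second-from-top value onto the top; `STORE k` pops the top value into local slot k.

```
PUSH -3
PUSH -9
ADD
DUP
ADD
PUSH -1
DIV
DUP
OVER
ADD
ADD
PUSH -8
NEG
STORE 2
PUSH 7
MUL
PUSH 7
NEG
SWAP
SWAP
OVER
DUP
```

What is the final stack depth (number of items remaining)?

PUSH -3 : -3
PUSH -9 : -3 -9
ADD     : -12
DUP     : -12 -12
ADD     : -24
PUSH -1 : -24 -1
DIV     : 24
DUP     : 24 24
OVER    : 24 24 24
ADD     : 24 48
ADD     : 72
PUSH -8 : 72 -8
NEG     : 72 8
STORE 2 : 72
PUSH 7  : 72 7
MUL     : 504
PUSH 7  : 504 7
NEG     : 504 -7
SWAP    : -7 504
SWAP    : 504 -7
OVER    : 504 -7 504
DUP     : 504 -7 504 504

4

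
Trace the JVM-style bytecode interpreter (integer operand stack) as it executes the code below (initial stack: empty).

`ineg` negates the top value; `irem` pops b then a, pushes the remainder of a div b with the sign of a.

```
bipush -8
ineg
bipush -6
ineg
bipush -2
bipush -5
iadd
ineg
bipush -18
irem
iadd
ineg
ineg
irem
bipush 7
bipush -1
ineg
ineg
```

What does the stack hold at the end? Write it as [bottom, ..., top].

bipush -8  : -8
ineg       : 8
bipush -6  : 8 -6
ineg       : 8 6
bipush -2  : 8 6 -2
bipush -5  : 8 6 -2 -5
iadd       : 8 6 -7
ineg       : 8 6 7
bipush -18 : 8 6 7 -18
irem       : 8 6 7
iadd       : 8 13
ineg       : 8 -13
ineg       : 8 13
irem       : 8
bipush 7   : 8 7
bipush -1  : 8 7 -1
ineg       : 8 7 1
ineg       : 8 7 -1

[8, 7, -1]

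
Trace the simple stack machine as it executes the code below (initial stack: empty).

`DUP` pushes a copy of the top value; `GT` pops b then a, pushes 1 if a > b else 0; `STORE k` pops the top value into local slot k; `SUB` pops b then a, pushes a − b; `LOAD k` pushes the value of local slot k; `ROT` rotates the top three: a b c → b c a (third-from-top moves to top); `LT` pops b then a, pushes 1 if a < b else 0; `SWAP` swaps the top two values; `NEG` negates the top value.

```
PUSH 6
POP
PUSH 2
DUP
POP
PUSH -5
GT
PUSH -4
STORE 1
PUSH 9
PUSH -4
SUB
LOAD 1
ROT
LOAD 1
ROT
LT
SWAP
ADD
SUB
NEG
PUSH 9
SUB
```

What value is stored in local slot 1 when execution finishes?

PUSH 6  : [6]
POP     : []
PUSH 2  : [2]
DUP     : [2, 2]
POP     : [2]
PUSH -5 : [2, -5]
GT      : [1]
PUSH -4 : [1, -4]
STORE 1 : [1]
PUSH 9  : [1, 9]
PUSH -4 : [1, 9, -4]
SUB     : [1, 13]
LOAD 1  : [1, 13, -4]
ROT     : [13, -4, 1]
LOAD 1  : [13, -4, 1, -4]
ROT     : [13, 1, -4, -4]
LT      : [13, 1, 0]
SWAP    : [13, 0, 1]
ADD     : [13, 1]
SUB     : [12]
NEG     : [-12]
PUSH 9  : [-12, 9]
SUB     : [-21]

-4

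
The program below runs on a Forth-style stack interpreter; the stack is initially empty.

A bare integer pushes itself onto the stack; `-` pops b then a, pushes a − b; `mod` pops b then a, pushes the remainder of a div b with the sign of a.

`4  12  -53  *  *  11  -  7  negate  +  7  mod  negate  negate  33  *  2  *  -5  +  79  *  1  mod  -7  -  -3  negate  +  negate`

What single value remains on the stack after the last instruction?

4      -> 4
12     -> 4 12
-53    -> 4 12 -53
*      -> 4 -636
*      -> -2544
11     -> -2544 11
-      -> -2555
7      -> -2555 7
negate -> -2555 -7
+      -> -2562
7      -> -2562 7
mod    -> 0
negate -> 0
negate -> 0
33     -> 0 33
*      -> 0
2      -> 0 2
*      -> 0
-5     -> 0 -5
+      -> -5
79     -> -5 79
*      -> -395
1      -> -395 1
mod    -> 0
-7     -> 0 -7
-      -> 7
-3     -> 7 -3
negate -> 7 3
+      -> 10
negate -> -10

-10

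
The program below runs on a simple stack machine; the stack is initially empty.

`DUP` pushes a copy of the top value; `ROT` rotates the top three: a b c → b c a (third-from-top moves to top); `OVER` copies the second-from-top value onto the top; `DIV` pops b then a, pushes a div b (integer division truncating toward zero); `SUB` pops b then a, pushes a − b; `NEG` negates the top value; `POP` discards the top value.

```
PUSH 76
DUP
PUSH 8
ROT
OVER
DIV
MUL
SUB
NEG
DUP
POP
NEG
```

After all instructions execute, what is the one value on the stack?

4

PUSH 76  [76]
DUP      [76, 76]
PUSH 8   [76, 76, 8]
ROT      [76, 8, 76]
OVER     [76, 8, 76, 8]
DIV      [76, 8, 9]
MUL      [76, 72]
SUB      [4]
NEG      [-4]
DUP      [-4, -4]
POP      [-4]
NEG      [4]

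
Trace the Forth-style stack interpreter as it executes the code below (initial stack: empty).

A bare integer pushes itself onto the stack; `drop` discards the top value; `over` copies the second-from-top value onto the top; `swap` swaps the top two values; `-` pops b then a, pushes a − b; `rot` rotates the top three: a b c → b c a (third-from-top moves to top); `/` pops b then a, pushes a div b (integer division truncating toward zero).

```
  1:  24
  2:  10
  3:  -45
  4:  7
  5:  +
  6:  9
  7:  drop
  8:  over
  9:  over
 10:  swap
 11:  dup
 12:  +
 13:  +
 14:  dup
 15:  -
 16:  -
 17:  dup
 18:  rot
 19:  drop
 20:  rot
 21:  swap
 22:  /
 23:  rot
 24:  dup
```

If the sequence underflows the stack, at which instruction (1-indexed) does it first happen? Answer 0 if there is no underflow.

23

24    [24]
10    [24, 10]
-45   [24, 10, -45]
7     [24, 10, -45, 7]
+     [24, 10, -38]
9     [24, 10, -38, 9]
drop  [24, 10, -38]
over  [24, 10, -38, 10]
over  [24, 10, -38, 10, -38]
swap  [24, 10, -38, -38, 10]
dup   [24, 10, -38, -38, 10, 10]
+     [24, 10, -38, -38, 20]
+     [24, 10, -38, -18]
dup   [24, 10, -38, -18, -18]
-     [24, 10, -38, 0]
-     [24, 10, -38]
dup   [24, 10, -38, -38]
rot   [24, -38, -38, 10]
drop  [24, -38, -38]
rot   [-38, -38, 24]
swap  [-38, 24, -38]
/     [-38, 0]
rot  — needs 3 operands, stack has 2 → underflow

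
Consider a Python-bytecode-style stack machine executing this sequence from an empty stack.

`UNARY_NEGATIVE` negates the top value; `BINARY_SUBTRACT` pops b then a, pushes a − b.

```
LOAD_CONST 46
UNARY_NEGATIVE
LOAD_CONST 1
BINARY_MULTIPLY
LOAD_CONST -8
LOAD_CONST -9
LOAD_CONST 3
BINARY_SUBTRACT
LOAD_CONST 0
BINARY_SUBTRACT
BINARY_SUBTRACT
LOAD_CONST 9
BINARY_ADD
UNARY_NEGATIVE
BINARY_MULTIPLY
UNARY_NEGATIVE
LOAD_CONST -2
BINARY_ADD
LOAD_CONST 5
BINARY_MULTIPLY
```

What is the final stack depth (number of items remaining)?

1

LOAD_CONST 46   -> 46
UNARY_NEGATIVE  -> -46
LOAD_CONST 1    -> -46 1
BINARY_MULTIPLY -> -46
LOAD_CONST -8   -> -46 -8
LOAD_CONST -9   -> -46 -8 -9
LOAD_CONST 3    -> -46 -8 -9 3
BINARY_SUBTRACT -> -46 -8 -12
LOAD_CONST 0    -> -46 -8 -12 0
BINARY_SUBTRACT -> -46 -8 -12
BINARY_SUBTRACT -> -46 4
LOAD_CONST 9    -> -46 4 9
BINARY_ADD      -> -46 13
UNARY_NEGATIVE  -> -46 -13
BINARY_MULTIPLY -> 598
UNARY_NEGATIVE  -> -598
LOAD_CONST -2   -> -598 -2
BINARY_ADD      -> -600
LOAD_CONST 5    -> -600 5
BINARY_MULTIPLY -> -3000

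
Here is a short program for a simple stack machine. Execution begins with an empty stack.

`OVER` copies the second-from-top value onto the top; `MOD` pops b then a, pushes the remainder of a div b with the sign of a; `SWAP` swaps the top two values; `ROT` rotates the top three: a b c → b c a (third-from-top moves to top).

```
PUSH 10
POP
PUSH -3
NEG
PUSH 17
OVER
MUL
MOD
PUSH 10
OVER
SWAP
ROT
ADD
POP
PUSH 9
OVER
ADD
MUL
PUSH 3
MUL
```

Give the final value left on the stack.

108

PUSH 10 -> 10
POP     -> (empty)
PUSH -3 -> -3
NEG     -> 3
PUSH 17 -> 3 17
OVER    -> 3 17 3
MUL     -> 3 51
MOD     -> 3
PUSH 10 -> 3 10
OVER    -> 3 10 3
SWAP    -> 3 3 10
ROT     -> 3 10 3
ADD     -> 3 13
POP     -> 3
PUSH 9  -> 3 9
OVER    -> 3 9 3
ADD     -> 3 12
MUL     -> 36
PUSH 3  -> 36 3
MUL     -> 108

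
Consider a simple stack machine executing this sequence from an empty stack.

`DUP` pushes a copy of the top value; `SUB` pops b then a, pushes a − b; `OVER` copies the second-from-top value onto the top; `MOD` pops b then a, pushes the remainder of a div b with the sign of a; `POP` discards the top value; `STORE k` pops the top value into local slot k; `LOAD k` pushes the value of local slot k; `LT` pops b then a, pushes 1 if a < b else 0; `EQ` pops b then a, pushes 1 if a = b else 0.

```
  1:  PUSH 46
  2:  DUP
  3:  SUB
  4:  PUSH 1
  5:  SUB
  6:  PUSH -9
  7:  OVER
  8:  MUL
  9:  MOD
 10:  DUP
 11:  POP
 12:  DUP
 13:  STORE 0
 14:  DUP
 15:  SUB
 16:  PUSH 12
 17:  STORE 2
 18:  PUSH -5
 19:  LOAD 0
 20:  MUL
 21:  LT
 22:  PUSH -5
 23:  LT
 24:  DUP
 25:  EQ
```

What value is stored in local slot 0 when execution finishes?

PUSH 46 : 46
DUP     : 46 46
SUB     : 0
PUSH 1  : 0 1
SUB     : -1
PUSH -9 : -1 -9
OVER    : -1 -9 -1
MUL     : -1 9
MOD     : -1
DUP     : -1 -1
POP     : -1
DUP     : -1 -1
STORE 0 : -1
DUP     : -1 -1
SUB     : 0
PUSH 12 : 0 12
STORE 2 : 0
PUSH -5 : 0 -5
LOAD 0  : 0 -5 -1
MUL     : 0 5
LT      : 1
PUSH -5 : 1 -5
LT      : 0
DUP     : 0 0
EQ      : 1

-1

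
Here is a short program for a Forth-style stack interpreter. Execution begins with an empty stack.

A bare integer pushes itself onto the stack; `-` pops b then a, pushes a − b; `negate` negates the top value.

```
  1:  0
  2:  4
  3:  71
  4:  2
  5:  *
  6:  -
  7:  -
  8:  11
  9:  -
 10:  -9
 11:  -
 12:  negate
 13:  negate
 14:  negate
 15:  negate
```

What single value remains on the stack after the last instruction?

0      → 0
4      → 0 4
71     → 0 4 71
2      → 0 4 71 2
*      → 0 4 142
-      → 0 -138
-      → 138
11     → 138 11
-      → 127
-9     → 127 -9
-      → 136
negate → -136
negate → 136
negate → -136
negate → 136

136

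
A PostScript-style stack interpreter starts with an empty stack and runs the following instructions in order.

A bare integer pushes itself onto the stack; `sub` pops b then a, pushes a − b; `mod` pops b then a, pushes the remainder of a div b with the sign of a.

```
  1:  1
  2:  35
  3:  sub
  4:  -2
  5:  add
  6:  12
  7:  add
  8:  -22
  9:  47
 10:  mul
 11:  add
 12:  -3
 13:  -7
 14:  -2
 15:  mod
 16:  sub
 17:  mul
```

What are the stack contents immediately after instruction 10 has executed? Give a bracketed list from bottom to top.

1   : 1
35  : 1 35
sub : -34
-2  : -34 -2
add : -36
12  : -36 12
add : -24
-22 : -24 -22
47  : -24 -22 47
mul : -24 -1034

[-24, -1034]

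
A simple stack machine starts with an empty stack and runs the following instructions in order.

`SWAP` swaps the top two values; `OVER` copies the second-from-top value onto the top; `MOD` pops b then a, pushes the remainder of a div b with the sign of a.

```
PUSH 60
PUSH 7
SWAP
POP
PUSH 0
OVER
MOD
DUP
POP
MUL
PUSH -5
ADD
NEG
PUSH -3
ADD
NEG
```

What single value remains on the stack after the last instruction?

-2

PUSH 60  [60]
PUSH 7   [60, 7]
SWAP     [7, 60]
POP      [7]
PUSH 0   [7, 0]
OVER     [7, 0, 7]
MOD      [7, 0]
DUP      [7, 0, 0]
POP      [7, 0]
MUL      [0]
PUSH -5  [0, -5]
ADD      [-5]
NEG      [5]
PUSH -3  [5, -3]
ADD      [2]
NEG      [-2]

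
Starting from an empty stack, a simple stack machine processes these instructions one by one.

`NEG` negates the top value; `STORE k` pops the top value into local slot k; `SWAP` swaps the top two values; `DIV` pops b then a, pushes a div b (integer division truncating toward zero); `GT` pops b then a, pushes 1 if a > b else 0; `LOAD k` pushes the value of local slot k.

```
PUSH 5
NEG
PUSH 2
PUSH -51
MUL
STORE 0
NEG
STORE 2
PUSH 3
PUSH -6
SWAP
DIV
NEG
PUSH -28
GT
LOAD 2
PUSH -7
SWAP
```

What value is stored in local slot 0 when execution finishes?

PUSH 5   -> [5]
NEG      -> [-5]
PUSH 2   -> [-5, 2]
PUSH -51 -> [-5, 2, -51]
MUL      -> [-5, -102]
STORE 0  -> [-5]
NEG      -> [5]
STORE 2  -> []
PUSH 3   -> [3]
PUSH -6  -> [3, -6]
SWAP     -> [-6, 3]
DIV      -> [-2]
NEG      -> [2]
PUSH -28 -> [2, -28]
GT       -> [1]
LOAD 2   -> [1, 5]
PUSH -7  -> [1, 5, -7]
SWAP     -> [1, -7, 5]

-102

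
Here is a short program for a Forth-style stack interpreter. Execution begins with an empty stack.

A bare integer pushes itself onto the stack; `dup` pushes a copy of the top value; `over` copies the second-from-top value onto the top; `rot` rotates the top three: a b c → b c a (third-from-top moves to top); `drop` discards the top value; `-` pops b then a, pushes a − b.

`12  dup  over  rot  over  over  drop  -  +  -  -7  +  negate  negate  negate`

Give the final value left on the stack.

12      12
dup     12 12
over    12 12 12
rot     12 12 12
over    12 12 12 12
over    12 12 12 12 12
drop    12 12 12 12
-       12 12 0
+       12 12
-       0
-7      0 -7
+       -7
negate  7
negate  -7
negate  7

7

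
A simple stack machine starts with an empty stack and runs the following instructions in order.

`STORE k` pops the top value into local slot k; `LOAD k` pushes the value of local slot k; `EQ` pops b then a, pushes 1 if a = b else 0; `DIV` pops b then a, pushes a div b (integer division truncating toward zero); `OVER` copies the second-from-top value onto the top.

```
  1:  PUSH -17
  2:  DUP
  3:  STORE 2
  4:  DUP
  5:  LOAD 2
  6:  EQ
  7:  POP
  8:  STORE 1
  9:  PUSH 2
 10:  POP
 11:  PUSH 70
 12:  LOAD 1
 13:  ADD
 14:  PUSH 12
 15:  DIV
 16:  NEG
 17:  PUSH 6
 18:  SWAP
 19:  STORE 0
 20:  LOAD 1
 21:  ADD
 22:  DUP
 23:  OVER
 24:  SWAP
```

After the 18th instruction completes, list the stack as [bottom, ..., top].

PUSH -17 → [-17]
DUP      → [-17, -17]
STORE 2  → [-17]
DUP      → [-17, -17]
LOAD 2   → [-17, -17, -17]
EQ       → [-17, 1]
POP      → [-17]
STORE 1  → []
PUSH 2   → [2]
POP      → []
PUSH 70  → [70]
LOAD 1   → [70, -17]
ADD      → [53]
PUSH 12  → [53, 12]
DIV      → [4]
NEG      → [-4]
PUSH 6   → [-4, 6]
SWAP     → [6, -4]

[6, -4]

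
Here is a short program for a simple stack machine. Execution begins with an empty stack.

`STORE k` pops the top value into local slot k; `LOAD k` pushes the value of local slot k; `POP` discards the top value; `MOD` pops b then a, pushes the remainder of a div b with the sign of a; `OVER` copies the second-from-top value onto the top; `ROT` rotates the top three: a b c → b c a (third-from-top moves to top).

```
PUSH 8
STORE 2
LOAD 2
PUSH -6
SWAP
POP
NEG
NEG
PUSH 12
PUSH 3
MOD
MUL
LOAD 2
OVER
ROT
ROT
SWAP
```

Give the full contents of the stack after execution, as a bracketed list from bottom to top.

PUSH 8   [8]
STORE 2  []
LOAD 2   [8]
PUSH -6  [8, -6]
SWAP     [-6, 8]
POP      [-6]
NEG      [6]
NEG      [-6]
PUSH 12  [-6, 12]
PUSH 3   [-6, 12, 3]
MOD      [-6, 0]
MUL      [0]
LOAD 2   [0, 8]
OVER     [0, 8, 0]
ROT      [8, 0, 0]
ROT      [0, 0, 8]
SWAP     [0, 8, 0]

[0, 8, 0]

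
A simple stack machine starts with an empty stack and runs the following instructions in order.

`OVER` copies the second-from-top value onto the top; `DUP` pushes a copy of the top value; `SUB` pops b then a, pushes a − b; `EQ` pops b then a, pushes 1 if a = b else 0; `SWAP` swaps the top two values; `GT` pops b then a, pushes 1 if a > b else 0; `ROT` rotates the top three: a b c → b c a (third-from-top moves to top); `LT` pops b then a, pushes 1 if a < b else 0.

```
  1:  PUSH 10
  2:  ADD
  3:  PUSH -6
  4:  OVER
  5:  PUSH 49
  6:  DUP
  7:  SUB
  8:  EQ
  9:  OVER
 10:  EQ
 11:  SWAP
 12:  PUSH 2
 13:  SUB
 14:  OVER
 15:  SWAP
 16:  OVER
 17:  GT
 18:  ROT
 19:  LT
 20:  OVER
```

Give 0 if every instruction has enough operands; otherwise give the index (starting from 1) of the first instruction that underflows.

2

PUSH 10 : [10]
ADD  — needs 2 operands, stack has 1 → underflow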